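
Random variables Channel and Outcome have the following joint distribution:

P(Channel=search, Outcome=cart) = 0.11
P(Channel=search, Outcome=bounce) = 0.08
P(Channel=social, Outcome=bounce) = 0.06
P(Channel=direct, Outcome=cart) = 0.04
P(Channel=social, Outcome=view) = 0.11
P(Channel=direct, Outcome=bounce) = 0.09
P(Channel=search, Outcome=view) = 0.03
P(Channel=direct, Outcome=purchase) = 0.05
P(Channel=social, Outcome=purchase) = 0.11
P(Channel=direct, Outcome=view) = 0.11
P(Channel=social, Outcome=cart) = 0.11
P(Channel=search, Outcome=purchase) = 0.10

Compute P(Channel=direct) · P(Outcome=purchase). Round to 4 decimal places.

0.0754

P(Channel=direct) = 0.09 + 0.11 + 0.04 + 0.05 = 0.29.
P(Outcome=purchase) = 0.10 + 0.11 + 0.05 = 0.26.
Product: 0.29 × 0.26 = 0.0754.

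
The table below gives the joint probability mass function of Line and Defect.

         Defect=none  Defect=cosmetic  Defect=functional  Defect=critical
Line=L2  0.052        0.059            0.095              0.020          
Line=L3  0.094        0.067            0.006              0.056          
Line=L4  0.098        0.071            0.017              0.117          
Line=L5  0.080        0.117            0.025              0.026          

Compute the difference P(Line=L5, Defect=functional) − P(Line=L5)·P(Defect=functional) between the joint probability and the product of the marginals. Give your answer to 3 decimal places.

-0.010

P(Line=L5) = 0.080 + 0.117 + 0.025 + 0.026 = 0.248.
P(Defect=functional) = 0.095 + 0.006 + 0.017 + 0.025 = 0.143.
P(Line=L5, Defect=functional) − P(Line=L5)P(Defect=functional) = 0.025 − 0.248×0.143 = -0.010.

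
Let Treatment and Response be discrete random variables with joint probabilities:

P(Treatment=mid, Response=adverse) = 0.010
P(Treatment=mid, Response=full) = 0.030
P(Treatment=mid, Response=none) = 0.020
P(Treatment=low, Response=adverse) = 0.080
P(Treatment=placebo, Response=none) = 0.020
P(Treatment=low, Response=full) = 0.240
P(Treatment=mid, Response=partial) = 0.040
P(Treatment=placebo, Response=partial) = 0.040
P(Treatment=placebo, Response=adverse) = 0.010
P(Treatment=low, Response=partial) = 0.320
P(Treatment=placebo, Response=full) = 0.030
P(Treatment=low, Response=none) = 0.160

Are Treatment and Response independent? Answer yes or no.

Every cell satisfies P(Treatment,Response) = P(Treatment)·P(Response). For instance P(Treatment=mid) = 0.100, P(Response=partial) = 0.400, and 0.100×0.400 = 0.040 matches the joint entry. So Treatment and Response are independent.

yes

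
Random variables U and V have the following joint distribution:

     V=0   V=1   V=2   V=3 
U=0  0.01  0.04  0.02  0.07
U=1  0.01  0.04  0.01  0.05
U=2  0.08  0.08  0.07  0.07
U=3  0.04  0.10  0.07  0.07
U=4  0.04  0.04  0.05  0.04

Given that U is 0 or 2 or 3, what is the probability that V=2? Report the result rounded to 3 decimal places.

0.222

P(U=0) = 0.01 + 0.04 + 0.02 + 0.07 = 0.14.
P(U=2) = 0.08 + 0.08 + 0.07 + 0.07 = 0.30.
P(U=3) = 0.04 + 0.10 + 0.07 + 0.07 = 0.28.
P(U ∈ {0, 2, 3}) = 0.14 + 0.30 + 0.28 = 0.72; P(V=2, U ∈ {0, 2, 3}) = 0.02 + 0.07 + 0.07 = 0.16.
P(V=2 | U ∈ {0, 2, 3}) = 0.16/0.72 = 0.222.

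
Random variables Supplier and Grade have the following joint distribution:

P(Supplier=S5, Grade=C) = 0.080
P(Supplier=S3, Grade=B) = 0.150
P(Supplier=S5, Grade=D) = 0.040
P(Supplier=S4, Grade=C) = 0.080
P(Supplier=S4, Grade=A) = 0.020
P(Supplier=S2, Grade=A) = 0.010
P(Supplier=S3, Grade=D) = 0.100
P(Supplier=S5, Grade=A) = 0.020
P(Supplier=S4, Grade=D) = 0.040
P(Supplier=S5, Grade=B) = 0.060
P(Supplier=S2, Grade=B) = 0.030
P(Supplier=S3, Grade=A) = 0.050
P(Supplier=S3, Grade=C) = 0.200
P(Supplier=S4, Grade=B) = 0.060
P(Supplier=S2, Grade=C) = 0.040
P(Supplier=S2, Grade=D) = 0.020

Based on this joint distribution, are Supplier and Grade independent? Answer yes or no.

yes

Every cell satisfies P(Supplier,Grade) = P(Supplier)·P(Grade). For instance P(Supplier=S2) = 0.100, P(Grade=C) = 0.400, and 0.100×0.400 = 0.040 matches the joint entry. So Supplier and Grade are independent.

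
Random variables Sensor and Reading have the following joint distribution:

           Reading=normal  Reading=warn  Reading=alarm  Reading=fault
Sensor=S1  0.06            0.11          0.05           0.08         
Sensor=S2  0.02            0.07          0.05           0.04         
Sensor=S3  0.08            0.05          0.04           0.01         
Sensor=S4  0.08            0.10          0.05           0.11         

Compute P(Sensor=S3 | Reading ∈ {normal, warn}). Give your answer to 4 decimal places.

P(Reading=normal) = 0.06 + 0.02 + 0.08 + 0.08 = 0.24.
P(Reading=warn) = 0.11 + 0.07 + 0.05 + 0.10 = 0.33.
P(Reading ∈ {normal, warn}) = 0.24 + 0.33 = 0.57; P(Sensor=S3, Reading ∈ {normal, warn}) = 0.08 + 0.05 = 0.13.
P(Sensor=S3 | Reading ∈ {normal, warn}) = 0.13/0.57 = 0.2281.

0.2281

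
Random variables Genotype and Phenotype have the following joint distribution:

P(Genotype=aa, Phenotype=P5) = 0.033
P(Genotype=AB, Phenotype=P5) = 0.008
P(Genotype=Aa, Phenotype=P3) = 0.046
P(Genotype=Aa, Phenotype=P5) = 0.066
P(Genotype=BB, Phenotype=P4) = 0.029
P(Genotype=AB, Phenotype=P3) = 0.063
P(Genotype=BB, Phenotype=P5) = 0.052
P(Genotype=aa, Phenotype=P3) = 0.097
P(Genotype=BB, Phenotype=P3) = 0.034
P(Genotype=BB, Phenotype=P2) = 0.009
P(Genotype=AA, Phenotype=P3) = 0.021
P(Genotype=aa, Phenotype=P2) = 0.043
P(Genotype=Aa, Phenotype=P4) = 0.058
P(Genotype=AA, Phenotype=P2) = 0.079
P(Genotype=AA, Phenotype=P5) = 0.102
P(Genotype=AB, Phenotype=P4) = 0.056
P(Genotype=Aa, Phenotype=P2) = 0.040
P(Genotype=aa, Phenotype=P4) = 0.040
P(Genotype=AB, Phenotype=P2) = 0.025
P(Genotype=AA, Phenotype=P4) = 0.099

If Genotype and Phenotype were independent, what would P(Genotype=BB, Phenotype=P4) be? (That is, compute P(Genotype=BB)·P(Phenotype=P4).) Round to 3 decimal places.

P(Genotype=BB) = 0.009 + 0.034 + 0.029 + 0.052 = 0.124.
P(Phenotype=P4) = 0.099 + 0.058 + 0.040 + 0.056 + 0.029 = 0.282.
Product: 0.124 × 0.282 = 0.035.

0.035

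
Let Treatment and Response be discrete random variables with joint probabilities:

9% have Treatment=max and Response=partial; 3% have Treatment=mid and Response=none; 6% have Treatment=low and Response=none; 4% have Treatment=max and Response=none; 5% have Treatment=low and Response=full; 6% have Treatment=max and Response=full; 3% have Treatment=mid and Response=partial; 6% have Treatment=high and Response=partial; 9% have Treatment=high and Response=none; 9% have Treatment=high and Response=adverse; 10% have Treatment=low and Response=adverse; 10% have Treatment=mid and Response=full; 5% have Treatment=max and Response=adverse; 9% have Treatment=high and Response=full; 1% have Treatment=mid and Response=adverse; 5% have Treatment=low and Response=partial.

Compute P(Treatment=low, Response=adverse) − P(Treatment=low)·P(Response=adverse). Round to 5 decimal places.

P(Treatment=low) = 0.06 + 0.05 + 0.05 + 0.10 = 0.26.
P(Response=adverse) = 0.10 + 0.01 + 0.09 + 0.05 = 0.25.
P(Treatment=low, Response=adverse) − P(Treatment=low)P(Response=adverse) = 0.10 − 0.26×0.25 = 0.03500.

0.03500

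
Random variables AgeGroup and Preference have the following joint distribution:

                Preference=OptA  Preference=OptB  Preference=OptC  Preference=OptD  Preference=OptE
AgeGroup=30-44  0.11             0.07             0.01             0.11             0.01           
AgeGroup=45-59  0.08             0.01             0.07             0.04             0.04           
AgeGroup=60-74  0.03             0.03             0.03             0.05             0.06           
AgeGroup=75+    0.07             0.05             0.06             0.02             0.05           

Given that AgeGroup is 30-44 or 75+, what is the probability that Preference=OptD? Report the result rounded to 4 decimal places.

0.2321

P(AgeGroup=30-44) = 0.11 + 0.07 + 0.01 + 0.11 + 0.01 = 0.31.
P(AgeGroup=75+) = 0.07 + 0.05 + 0.06 + 0.02 + 0.05 = 0.25.
P(AgeGroup ∈ {30-44, 75+}) = 0.31 + 0.25 = 0.56; P(Preference=OptD, AgeGroup ∈ {30-44, 75+}) = 0.11 + 0.02 = 0.13.
P(Preference=OptD | AgeGroup ∈ {30-44, 75+}) = 0.13/0.56 = 0.2321.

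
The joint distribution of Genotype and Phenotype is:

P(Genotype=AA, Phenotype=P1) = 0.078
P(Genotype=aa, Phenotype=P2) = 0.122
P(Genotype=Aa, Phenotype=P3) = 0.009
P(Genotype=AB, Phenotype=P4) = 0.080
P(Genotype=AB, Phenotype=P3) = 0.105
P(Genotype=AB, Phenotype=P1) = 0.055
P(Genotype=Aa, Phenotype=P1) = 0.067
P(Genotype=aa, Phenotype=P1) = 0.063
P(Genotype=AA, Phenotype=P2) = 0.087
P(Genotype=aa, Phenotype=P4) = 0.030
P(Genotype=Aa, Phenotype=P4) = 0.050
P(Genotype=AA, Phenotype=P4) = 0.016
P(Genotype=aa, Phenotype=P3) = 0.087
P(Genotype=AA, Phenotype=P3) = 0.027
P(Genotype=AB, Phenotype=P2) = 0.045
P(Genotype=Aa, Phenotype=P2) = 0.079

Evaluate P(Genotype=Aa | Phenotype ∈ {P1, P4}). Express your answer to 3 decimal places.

P(Phenotype=P1) = 0.078 + 0.067 + 0.063 + 0.055 = 0.263.
P(Phenotype=P4) = 0.016 + 0.050 + 0.030 + 0.080 = 0.176.
P(Phenotype ∈ {P1, P4}) = 0.263 + 0.176 = 0.439; P(Genotype=Aa, Phenotype ∈ {P1, P4}) = 0.067 + 0.050 = 0.117.
P(Genotype=Aa | Phenotype ∈ {P1, P4}) = 0.117/0.439 = 0.267.

0.267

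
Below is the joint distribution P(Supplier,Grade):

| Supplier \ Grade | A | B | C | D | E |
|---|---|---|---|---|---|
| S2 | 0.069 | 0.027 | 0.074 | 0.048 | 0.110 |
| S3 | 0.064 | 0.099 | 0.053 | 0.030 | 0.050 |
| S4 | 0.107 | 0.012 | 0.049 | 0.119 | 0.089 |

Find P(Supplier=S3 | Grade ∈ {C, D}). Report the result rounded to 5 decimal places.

0.22252

P(Grade=C) = 0.074 + 0.053 + 0.049 = 0.176.
P(Grade=D) = 0.048 + 0.030 + 0.119 = 0.197.
P(Grade ∈ {C, D}) = 0.176 + 0.197 = 0.373; P(Supplier=S3, Grade ∈ {C, D}) = 0.053 + 0.030 = 0.083.
P(Supplier=S3 | Grade ∈ {C, D}) = 0.083/0.373 = 0.22252.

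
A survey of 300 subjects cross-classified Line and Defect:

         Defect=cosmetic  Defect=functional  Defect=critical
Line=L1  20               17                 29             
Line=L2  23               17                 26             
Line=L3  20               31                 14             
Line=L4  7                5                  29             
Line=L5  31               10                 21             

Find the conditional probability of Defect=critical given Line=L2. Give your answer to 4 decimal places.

Total with Line=L2: 23 + 17 + 26 = 66.
P(Defect=critical | Line=L2) = 26/66 = 0.3939.

0.3939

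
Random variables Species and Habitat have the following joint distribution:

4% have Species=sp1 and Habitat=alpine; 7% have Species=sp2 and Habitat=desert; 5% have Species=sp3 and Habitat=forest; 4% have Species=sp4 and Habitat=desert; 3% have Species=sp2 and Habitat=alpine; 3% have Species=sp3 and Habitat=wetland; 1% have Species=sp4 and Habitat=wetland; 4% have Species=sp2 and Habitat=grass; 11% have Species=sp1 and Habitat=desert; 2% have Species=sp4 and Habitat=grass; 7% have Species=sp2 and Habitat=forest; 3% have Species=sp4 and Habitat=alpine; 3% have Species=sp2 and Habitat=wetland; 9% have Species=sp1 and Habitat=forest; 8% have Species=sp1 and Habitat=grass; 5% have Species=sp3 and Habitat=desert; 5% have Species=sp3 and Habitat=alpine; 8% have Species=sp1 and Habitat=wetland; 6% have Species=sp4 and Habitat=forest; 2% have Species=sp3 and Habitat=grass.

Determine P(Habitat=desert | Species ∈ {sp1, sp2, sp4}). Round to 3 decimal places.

P(Species=sp1) = 0.09 + 0.08 + 0.08 + 0.11 + 0.04 = 0.40.
P(Species=sp2) = 0.07 + 0.04 + 0.03 + 0.07 + 0.03 = 0.24.
P(Species=sp4) = 0.06 + 0.02 + 0.01 + 0.04 + 0.03 = 0.16.
P(Species ∈ {sp1, sp2, sp4}) = 0.40 + 0.24 + 0.16 = 0.80; P(Habitat=desert, Species ∈ {sp1, sp2, sp4}) = 0.11 + 0.07 + 0.04 = 0.22.
P(Habitat=desert | Species ∈ {sp1, sp2, sp4}) = 0.22/0.80 = 0.275.

0.275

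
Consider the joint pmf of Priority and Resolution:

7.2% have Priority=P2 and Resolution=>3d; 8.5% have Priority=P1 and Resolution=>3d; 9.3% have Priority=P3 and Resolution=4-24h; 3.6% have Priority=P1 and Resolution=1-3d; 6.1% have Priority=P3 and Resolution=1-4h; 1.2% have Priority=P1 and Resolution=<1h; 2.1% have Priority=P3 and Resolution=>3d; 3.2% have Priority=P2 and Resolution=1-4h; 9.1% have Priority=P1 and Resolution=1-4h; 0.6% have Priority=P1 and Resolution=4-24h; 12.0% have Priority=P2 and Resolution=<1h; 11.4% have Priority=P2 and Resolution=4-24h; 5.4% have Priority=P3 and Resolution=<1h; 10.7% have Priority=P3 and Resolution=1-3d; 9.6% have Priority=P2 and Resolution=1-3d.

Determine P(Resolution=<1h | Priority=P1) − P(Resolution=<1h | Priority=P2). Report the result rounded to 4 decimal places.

P(Priority=P1) = 0.012 + 0.091 + 0.006 + 0.036 + 0.085 = 0.230; P(Resolution=<1h | Priority=P1) = 0.012/0.230 = 0.05217.
P(Priority=P2) = 0.120 + 0.032 + 0.114 + 0.096 + 0.072 = 0.434; P(Resolution=<1h | Priority=P2) = 0.120/0.434 = 0.27650.
Difference = -0.2243.

-0.2243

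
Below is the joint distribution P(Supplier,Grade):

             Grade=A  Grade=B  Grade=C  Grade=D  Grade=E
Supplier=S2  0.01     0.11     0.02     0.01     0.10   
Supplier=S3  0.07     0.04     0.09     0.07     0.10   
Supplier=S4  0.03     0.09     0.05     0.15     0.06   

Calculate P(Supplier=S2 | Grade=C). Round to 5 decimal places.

P(Grade=C) = 0.02 + 0.09 + 0.05 = 0.16.
P(Supplier=S2 | Grade=C) = 0.02/0.16 = 0.12500.

0.12500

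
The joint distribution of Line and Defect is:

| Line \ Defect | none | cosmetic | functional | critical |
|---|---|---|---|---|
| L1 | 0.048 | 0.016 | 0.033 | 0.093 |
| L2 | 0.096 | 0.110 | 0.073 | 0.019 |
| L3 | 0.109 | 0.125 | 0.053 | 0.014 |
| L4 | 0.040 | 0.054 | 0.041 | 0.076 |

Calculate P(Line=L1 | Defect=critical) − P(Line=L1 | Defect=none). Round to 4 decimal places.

0.2966

P(Defect=critical) = 0.093 + 0.019 + 0.014 + 0.076 = 0.202; P(Line=L1 | Defect=critical) = 0.093/0.202 = 0.46040.
P(Defect=none) = 0.048 + 0.096 + 0.109 + 0.040 = 0.293; P(Line=L1 | Defect=none) = 0.048/0.293 = 0.16382.
Difference = 0.2966.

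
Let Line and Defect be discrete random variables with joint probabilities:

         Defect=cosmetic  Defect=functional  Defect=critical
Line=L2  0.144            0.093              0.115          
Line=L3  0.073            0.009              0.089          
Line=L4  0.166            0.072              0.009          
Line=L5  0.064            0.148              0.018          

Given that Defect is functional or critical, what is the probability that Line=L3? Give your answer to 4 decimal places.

P(Defect=functional) = 0.093 + 0.009 + 0.072 + 0.148 = 0.322.
P(Defect=critical) = 0.115 + 0.089 + 0.009 + 0.018 = 0.231.
P(Defect ∈ {functional, critical}) = 0.322 + 0.231 = 0.553; P(Line=L3, Defect ∈ {functional, critical}) = 0.009 + 0.089 = 0.098.
P(Line=L3 | Defect ∈ {functional, critical}) = 0.098/0.553 = 0.1772.

0.1772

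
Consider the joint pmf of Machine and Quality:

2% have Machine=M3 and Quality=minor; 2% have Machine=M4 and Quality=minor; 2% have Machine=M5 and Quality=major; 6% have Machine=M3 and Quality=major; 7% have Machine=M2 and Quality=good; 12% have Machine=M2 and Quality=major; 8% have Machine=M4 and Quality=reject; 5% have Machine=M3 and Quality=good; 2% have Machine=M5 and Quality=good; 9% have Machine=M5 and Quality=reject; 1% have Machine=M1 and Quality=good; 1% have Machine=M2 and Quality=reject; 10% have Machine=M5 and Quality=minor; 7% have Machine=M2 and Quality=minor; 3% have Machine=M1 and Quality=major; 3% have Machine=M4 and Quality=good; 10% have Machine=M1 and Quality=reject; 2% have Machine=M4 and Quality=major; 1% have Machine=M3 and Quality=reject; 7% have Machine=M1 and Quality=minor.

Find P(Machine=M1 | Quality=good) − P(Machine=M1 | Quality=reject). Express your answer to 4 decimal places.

-0.2893

P(Quality=good) = 0.01 + 0.07 + 0.05 + 0.03 + 0.02 = 0.18; P(Machine=M1 | Quality=good) = 0.01/0.18 = 0.05556.
P(Quality=reject) = 0.10 + 0.01 + 0.01 + 0.08 + 0.09 = 0.29; P(Machine=M1 | Quality=reject) = 0.10/0.29 = 0.34483.
Difference = -0.2893.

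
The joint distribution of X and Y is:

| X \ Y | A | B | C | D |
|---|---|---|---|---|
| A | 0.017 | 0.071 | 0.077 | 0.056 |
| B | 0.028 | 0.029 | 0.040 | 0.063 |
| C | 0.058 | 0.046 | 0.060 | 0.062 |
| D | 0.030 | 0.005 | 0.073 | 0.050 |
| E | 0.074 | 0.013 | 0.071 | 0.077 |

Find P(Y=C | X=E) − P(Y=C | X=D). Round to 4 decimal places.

-0.1599

P(X=E) = 0.074 + 0.013 + 0.071 + 0.077 = 0.235; P(Y=C | X=E) = 0.071/0.235 = 0.30213.
P(X=D) = 0.030 + 0.005 + 0.073 + 0.050 = 0.158; P(Y=C | X=D) = 0.073/0.158 = 0.46203.
Difference = -0.1599.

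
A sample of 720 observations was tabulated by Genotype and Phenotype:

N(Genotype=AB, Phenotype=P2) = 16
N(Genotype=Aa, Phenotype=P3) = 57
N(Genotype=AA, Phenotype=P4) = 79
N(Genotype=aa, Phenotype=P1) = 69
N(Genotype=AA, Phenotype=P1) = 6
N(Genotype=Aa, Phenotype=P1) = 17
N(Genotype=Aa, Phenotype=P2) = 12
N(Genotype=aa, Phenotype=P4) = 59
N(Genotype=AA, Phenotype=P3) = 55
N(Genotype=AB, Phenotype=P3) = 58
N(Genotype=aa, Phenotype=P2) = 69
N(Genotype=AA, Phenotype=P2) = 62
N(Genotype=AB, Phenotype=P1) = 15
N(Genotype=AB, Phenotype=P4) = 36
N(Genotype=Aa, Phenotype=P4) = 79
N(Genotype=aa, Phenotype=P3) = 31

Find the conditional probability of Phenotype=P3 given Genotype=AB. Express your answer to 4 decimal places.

Total with Genotype=AB: 15 + 16 + 58 + 36 = 125.
P(Phenotype=P3 | Genotype=AB) = 58/125 = 0.4640.

0.4640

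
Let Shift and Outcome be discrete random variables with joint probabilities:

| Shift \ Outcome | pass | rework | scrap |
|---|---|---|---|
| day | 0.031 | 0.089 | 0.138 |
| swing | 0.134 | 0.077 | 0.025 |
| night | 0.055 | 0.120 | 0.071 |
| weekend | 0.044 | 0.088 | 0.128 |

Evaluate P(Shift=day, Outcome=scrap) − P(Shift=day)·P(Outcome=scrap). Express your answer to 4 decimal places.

P(Shift=day) = 0.031 + 0.089 + 0.138 = 0.258.
P(Outcome=scrap) = 0.138 + 0.025 + 0.071 + 0.128 = 0.362.
P(Shift=day, Outcome=scrap) − P(Shift=day)P(Outcome=scrap) = 0.138 − 0.258×0.362 = 0.0446.

0.0446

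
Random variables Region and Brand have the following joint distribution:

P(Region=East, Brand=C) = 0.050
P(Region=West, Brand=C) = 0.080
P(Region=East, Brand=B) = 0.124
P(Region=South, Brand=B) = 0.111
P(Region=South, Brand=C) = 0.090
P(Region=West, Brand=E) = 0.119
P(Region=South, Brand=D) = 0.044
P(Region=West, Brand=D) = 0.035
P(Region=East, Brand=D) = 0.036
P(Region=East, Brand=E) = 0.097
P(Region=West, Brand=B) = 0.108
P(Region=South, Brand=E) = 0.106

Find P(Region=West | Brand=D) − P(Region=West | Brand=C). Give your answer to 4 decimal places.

-0.0593

P(Brand=D) = 0.044 + 0.036 + 0.035 = 0.115; P(Region=West | Brand=D) = 0.035/0.115 = 0.30435.
P(Brand=C) = 0.090 + 0.050 + 0.080 = 0.220; P(Region=West | Brand=C) = 0.080/0.220 = 0.36364.
Difference = -0.0593.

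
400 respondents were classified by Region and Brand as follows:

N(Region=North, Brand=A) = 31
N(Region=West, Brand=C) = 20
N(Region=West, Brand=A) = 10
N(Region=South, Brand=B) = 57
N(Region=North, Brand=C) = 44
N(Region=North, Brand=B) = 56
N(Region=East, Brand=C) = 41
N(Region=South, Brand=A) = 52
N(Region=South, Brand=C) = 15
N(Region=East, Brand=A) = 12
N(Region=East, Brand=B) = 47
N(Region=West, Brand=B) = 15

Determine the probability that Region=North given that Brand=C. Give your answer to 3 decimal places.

0.367

Total with Brand=C: 44 + 15 + 41 + 20 = 120.
P(Region=North | Brand=C) = 44/120 = 0.367.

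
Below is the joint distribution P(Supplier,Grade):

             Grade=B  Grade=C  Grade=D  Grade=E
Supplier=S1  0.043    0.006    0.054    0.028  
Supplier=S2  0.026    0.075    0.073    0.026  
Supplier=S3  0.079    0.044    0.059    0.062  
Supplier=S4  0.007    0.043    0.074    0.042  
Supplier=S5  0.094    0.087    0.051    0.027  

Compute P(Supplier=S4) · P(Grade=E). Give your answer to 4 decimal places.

P(Supplier=S4) = 0.007 + 0.043 + 0.074 + 0.042 = 0.166.
P(Grade=E) = 0.028 + 0.026 + 0.062 + 0.042 + 0.027 = 0.185.
Product: 0.166 × 0.185 = 0.0307.

0.0307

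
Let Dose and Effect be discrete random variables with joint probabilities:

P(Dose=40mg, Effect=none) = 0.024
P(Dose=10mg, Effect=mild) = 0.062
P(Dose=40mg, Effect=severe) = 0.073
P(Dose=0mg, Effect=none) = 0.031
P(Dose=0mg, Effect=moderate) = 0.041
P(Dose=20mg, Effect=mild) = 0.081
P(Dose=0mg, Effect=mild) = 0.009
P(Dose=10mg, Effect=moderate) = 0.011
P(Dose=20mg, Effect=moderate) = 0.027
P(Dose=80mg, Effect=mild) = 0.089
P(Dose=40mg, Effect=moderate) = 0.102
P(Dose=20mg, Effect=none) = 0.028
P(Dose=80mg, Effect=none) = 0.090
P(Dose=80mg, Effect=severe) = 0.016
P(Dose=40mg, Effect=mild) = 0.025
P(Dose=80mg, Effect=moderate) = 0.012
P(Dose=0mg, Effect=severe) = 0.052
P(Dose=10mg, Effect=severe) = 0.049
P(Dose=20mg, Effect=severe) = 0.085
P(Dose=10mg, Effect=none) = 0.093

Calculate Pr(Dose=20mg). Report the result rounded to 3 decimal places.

0.221

P(Dose=20mg) = 0.028 + 0.081 + 0.027 + 0.085 = 0.221.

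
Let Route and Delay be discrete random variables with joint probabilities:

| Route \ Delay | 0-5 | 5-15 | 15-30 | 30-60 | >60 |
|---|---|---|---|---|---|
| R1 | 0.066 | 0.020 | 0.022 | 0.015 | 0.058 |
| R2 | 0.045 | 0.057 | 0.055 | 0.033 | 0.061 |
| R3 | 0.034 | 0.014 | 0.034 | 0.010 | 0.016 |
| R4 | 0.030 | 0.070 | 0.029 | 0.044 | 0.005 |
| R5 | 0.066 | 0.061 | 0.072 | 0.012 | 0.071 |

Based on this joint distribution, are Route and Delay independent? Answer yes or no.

P(Route=R4) = 0.178 and P(Delay=>60) = 0.211, so their product is 0.03756, but P(Route=R4, Delay=>60) = 0.005. Since these differ, Route and Delay are not independent.

no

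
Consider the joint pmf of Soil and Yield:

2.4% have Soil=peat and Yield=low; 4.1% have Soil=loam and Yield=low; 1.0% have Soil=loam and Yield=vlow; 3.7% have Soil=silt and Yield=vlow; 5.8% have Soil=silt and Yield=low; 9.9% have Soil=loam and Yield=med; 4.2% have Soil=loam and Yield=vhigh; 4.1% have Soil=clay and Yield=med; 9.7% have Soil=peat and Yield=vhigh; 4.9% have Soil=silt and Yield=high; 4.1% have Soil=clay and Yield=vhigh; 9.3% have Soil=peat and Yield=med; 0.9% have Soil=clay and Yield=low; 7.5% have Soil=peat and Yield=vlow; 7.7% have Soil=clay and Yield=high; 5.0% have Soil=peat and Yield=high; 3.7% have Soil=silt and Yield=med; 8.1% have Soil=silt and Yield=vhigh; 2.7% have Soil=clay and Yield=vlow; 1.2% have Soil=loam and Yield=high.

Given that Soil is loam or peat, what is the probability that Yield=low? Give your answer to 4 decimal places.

0.1197

P(Soil=loam) = 0.010 + 0.041 + 0.099 + 0.012 + 0.042 = 0.204.
P(Soil=peat) = 0.075 + 0.024 + 0.093 + 0.050 + 0.097 = 0.339.
P(Soil ∈ {loam, peat}) = 0.204 + 0.339 = 0.543; P(Yield=low, Soil ∈ {loam, peat}) = 0.041 + 0.024 = 0.065.
P(Yield=low | Soil ∈ {loam, peat}) = 0.065/0.543 = 0.1197.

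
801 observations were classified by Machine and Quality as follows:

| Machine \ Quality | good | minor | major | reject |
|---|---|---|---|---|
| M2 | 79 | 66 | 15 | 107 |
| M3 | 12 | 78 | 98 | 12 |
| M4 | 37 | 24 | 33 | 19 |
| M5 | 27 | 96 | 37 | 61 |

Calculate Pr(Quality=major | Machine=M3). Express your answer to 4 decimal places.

0.4900

Total with Machine=M3: 12 + 78 + 98 + 12 = 200.
P(Quality=major | Machine=M3) = 98/200 = 0.4900.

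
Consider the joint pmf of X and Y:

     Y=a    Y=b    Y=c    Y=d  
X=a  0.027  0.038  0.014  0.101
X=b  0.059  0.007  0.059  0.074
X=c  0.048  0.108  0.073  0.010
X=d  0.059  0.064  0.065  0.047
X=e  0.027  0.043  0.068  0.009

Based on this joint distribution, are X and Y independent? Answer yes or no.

no

P(X=a) = 0.180 and P(Y=d) = 0.241, so their product is 0.04338, but P(X=a, Y=d) = 0.101. Since these differ, X and Y are not independent.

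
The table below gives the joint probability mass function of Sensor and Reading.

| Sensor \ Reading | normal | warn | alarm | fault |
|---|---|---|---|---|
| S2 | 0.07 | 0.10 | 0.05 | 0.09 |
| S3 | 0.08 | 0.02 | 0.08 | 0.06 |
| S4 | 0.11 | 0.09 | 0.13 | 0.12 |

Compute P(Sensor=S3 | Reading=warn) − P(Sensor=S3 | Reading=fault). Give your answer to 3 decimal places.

P(Reading=warn) = 0.10 + 0.02 + 0.09 = 0.21; P(Sensor=S3 | Reading=warn) = 0.02/0.21 = 0.0952.
P(Reading=fault) = 0.09 + 0.06 + 0.12 = 0.27; P(Sensor=S3 | Reading=fault) = 0.06/0.27 = 0.2222.
Difference = -0.127.

-0.127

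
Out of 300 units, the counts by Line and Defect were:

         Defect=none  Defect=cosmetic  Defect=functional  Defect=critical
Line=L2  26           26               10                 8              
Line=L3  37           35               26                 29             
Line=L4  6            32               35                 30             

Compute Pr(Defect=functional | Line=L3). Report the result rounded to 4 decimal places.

Total with Line=L3: 37 + 35 + 26 + 29 = 127.
P(Defect=functional | Line=L3) = 26/127 = 0.2047.

0.2047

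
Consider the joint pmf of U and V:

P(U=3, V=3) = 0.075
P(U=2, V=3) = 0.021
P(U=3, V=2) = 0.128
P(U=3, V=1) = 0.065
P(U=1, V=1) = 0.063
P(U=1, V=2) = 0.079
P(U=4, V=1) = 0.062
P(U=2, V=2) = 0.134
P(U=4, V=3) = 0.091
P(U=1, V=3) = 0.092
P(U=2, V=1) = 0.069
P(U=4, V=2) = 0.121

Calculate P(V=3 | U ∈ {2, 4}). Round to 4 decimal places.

0.2249

P(U=2) = 0.069 + 0.134 + 0.021 = 0.224.
P(U=4) = 0.062 + 0.121 + 0.091 = 0.274.
P(U ∈ {2, 4}) = 0.224 + 0.274 = 0.498; P(V=3, U ∈ {2, 4}) = 0.021 + 0.091 = 0.112.
P(V=3 | U ∈ {2, 4}) = 0.112/0.498 = 0.2249.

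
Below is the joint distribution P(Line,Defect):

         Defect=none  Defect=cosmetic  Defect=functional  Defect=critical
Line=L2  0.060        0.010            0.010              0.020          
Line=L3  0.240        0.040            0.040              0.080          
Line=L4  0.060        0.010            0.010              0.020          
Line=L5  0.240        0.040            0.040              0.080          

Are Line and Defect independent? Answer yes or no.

yes

Every cell satisfies P(Line,Defect) = P(Line)·P(Defect). For instance P(Line=L2) = 0.100, P(Defect=cosmetic) = 0.100, and 0.100×0.100 = 0.010 matches the joint entry. So Line and Defect are independent.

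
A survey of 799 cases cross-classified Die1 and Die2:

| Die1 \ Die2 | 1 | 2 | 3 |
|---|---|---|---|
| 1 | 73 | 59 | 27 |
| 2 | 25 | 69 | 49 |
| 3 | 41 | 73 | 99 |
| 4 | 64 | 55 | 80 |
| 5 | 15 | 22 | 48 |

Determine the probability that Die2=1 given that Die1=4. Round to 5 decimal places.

0.32161

Total with Die1=4: 64 + 55 + 80 = 199.
P(Die2=1 | Die1=4) = 64/199 = 0.32161.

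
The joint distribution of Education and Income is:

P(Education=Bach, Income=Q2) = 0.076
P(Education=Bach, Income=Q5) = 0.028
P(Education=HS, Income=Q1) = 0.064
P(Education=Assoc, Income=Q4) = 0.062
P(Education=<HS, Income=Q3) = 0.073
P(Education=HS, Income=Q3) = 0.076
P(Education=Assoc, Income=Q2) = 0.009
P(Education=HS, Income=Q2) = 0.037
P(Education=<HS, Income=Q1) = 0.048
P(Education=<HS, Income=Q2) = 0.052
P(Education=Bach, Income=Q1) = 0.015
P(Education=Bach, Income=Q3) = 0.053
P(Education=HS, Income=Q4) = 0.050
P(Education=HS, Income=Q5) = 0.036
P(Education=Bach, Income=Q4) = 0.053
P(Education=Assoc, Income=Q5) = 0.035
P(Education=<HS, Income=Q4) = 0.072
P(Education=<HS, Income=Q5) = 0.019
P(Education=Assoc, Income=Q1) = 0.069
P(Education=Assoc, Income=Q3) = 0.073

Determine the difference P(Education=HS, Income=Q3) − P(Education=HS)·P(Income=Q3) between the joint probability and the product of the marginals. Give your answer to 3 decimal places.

P(Education=HS) = 0.064 + 0.037 + 0.076 + 0.050 + 0.036 = 0.263.
P(Income=Q3) = 0.073 + 0.076 + 0.073 + 0.053 = 0.275.
P(Education=HS, Income=Q3) − P(Education=HS)P(Income=Q3) = 0.076 − 0.263×0.275 = 0.004.

0.004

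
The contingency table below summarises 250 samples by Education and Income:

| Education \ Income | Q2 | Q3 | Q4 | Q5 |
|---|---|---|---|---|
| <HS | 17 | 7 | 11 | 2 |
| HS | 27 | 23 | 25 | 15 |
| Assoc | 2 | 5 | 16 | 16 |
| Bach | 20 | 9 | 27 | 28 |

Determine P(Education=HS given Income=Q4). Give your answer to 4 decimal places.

Total with Income=Q4: 11 + 25 + 16 + 27 = 79.
P(Education=HS | Income=Q4) = 25/79 = 0.3165.

0.3165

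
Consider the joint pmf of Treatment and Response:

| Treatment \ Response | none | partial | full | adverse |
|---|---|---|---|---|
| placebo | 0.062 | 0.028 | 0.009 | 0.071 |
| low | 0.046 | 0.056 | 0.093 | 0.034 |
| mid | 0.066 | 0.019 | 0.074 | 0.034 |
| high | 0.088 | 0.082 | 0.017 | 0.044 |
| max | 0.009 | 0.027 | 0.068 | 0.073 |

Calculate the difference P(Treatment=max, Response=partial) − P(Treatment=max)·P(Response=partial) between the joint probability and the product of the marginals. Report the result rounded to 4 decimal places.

P(Treatment=max) = 0.009 + 0.027 + 0.068 + 0.073 = 0.177.
P(Response=partial) = 0.028 + 0.056 + 0.019 + 0.082 + 0.027 = 0.212.
P(Treatment=max, Response=partial) − P(Treatment=max)P(Response=partial) = 0.027 − 0.177×0.212 = -0.0105.

-0.0105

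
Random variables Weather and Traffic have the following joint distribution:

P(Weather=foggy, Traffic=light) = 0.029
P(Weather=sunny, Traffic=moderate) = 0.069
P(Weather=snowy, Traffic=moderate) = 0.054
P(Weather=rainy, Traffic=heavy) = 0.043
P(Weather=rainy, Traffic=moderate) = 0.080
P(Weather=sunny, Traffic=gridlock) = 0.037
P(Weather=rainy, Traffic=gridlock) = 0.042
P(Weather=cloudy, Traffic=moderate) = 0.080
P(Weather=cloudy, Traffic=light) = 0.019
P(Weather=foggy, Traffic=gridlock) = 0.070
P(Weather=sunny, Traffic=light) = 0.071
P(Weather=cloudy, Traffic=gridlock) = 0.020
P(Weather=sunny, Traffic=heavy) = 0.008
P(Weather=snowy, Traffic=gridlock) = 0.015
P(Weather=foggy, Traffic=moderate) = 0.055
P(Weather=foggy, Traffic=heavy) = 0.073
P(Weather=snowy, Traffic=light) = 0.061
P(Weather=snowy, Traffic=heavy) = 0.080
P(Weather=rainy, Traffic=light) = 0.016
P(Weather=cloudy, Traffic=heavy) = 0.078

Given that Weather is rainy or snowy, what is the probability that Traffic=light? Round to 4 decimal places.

0.1969

P(Weather=rainy) = 0.016 + 0.080 + 0.043 + 0.042 = 0.181.
P(Weather=snowy) = 0.061 + 0.054 + 0.080 + 0.015 = 0.210.
P(Weather ∈ {rainy, snowy}) = 0.181 + 0.210 = 0.391; P(Traffic=light, Weather ∈ {rainy, snowy}) = 0.016 + 0.061 = 0.077.
P(Traffic=light | Weather ∈ {rainy, snowy}) = 0.077/0.391 = 0.1969.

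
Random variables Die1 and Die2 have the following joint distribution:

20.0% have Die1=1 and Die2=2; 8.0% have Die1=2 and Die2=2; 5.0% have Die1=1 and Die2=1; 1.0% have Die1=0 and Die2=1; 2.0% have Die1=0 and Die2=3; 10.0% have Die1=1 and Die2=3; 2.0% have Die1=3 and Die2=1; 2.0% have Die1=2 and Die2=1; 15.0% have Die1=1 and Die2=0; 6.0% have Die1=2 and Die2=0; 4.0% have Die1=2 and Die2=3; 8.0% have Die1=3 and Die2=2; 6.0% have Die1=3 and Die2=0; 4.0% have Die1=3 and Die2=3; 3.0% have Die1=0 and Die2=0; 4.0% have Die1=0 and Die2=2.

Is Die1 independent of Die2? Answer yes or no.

yes

Every cell satisfies P(Die1,Die2) = P(Die1)·P(Die2). For instance P(Die1=1) = 0.500, P(Die2=2) = 0.400, and 0.500×0.400 = 0.200 matches the joint entry. So Die1 and Die2 are independent.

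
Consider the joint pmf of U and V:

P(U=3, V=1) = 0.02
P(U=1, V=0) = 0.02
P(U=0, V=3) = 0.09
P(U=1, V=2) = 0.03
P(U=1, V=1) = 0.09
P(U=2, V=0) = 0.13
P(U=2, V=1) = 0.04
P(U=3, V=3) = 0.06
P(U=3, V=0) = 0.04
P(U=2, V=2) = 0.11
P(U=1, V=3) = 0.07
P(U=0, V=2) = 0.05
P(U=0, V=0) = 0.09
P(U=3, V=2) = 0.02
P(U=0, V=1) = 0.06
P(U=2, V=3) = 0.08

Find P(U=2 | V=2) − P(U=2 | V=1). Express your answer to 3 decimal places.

P(V=2) = 0.05 + 0.03 + 0.11 + 0.02 = 0.21; P(U=2 | V=2) = 0.11/0.21 = 0.5238.
P(V=1) = 0.06 + 0.09 + 0.04 + 0.02 = 0.21; P(U=2 | V=1) = 0.04/0.21 = 0.1905.
Difference = 0.333.

0.333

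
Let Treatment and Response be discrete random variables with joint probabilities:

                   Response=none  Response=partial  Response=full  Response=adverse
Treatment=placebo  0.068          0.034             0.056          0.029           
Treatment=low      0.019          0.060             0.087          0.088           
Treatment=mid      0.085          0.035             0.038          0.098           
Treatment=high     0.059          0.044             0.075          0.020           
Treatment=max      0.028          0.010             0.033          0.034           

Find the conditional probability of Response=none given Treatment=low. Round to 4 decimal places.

0.0748

P(Treatment=low) = 0.019 + 0.060 + 0.087 + 0.088 = 0.254.
P(Response=none | Treatment=low) = 0.019/0.254 = 0.0748.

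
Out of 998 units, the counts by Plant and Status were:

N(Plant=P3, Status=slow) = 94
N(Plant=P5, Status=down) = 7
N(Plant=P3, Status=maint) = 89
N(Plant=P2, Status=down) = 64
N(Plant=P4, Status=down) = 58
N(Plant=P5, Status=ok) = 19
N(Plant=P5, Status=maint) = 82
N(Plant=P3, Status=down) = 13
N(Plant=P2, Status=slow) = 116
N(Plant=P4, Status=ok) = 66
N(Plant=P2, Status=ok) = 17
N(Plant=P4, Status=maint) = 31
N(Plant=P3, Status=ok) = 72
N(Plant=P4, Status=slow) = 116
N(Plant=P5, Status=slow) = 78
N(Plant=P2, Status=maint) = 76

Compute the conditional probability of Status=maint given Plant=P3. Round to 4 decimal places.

0.3321

Total with Plant=P3: 72 + 94 + 13 + 89 = 268.
P(Status=maint | Plant=P3) = 89/268 = 0.3321.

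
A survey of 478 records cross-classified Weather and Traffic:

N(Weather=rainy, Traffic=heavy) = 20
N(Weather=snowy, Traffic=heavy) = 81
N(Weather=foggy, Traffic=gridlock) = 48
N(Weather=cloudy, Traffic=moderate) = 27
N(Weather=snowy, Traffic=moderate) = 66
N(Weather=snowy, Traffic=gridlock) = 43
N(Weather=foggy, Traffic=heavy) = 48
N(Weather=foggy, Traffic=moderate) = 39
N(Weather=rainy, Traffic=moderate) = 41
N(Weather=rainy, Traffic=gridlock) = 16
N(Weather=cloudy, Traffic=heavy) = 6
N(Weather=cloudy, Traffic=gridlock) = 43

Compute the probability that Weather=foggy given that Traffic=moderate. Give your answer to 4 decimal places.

Total with Traffic=moderate: 27 + 41 + 66 + 39 = 173.
P(Weather=foggy | Traffic=moderate) = 39/173 = 0.2254.

0.2254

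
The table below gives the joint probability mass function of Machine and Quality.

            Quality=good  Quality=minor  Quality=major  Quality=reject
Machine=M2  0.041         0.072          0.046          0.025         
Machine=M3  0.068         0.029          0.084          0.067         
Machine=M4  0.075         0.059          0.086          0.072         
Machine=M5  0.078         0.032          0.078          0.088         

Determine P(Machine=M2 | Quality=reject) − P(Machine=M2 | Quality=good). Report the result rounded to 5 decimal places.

P(Quality=reject) = 0.025 + 0.067 + 0.072 + 0.088 = 0.252; P(Machine=M2 | Quality=reject) = 0.025/0.252 = 0.099206.
P(Quality=good) = 0.041 + 0.068 + 0.075 + 0.078 = 0.262; P(Machine=M2 | Quality=good) = 0.041/0.262 = 0.156489.
Difference = -0.05728.

-0.05728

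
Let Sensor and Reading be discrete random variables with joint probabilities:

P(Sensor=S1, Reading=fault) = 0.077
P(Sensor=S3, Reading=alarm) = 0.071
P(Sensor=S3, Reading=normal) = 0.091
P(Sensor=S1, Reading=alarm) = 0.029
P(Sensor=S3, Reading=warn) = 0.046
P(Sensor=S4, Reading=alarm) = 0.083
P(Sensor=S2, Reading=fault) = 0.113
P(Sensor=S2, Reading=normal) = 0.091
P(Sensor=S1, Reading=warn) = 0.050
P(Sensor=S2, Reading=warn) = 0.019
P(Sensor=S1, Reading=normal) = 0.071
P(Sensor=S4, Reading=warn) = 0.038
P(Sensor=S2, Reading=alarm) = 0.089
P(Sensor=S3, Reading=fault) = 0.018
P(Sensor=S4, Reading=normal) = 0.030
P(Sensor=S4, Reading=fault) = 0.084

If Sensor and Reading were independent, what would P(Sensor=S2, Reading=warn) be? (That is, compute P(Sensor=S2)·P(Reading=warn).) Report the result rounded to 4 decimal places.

0.0477

P(Sensor=S2) = 0.091 + 0.019 + 0.089 + 0.113 = 0.312.
P(Reading=warn) = 0.050 + 0.019 + 0.046 + 0.038 = 0.153.
Product: 0.312 × 0.153 = 0.0477.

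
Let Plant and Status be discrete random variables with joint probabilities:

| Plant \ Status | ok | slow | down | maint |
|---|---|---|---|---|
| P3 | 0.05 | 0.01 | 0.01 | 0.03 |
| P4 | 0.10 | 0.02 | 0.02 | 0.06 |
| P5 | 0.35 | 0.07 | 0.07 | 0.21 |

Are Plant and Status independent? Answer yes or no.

yes

Every cell satisfies P(Plant,Status) = P(Plant)·P(Status). For instance P(Plant=P4) = 0.20, P(Status=slow) = 0.10, and 0.20×0.10 = 0.02 matches the joint entry. So Plant and Status are independent.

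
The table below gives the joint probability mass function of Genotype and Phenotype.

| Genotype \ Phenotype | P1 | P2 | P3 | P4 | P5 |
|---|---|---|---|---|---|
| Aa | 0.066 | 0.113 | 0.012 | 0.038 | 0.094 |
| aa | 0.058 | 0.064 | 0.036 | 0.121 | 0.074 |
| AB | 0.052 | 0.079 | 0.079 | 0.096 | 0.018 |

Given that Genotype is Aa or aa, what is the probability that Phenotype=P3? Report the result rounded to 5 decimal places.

P(Genotype=Aa) = 0.066 + 0.113 + 0.012 + 0.038 + 0.094 = 0.323.
P(Genotype=aa) = 0.058 + 0.064 + 0.036 + 0.121 + 0.074 = 0.353.
P(Genotype ∈ {Aa, aa}) = 0.323 + 0.353 = 0.676; P(Phenotype=P3, Genotype ∈ {Aa, aa}) = 0.012 + 0.036 = 0.048.
P(Phenotype=P3 | Genotype ∈ {Aa, aa}) = 0.048/0.676 = 0.07101.

0.07101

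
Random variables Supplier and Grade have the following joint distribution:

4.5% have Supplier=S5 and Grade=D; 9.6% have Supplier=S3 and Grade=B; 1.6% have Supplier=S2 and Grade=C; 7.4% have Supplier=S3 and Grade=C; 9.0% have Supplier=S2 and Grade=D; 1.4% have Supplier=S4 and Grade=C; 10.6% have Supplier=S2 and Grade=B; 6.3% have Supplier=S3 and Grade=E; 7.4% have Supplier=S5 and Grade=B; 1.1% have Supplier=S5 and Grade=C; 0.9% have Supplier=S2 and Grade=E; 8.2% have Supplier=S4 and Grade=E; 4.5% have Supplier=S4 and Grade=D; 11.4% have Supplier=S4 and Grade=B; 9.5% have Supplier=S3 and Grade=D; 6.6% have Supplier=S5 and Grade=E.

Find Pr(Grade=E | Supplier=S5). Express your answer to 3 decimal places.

P(Supplier=S5) = 0.074 + 0.011 + 0.045 + 0.066 = 0.196.
P(Grade=E | Supplier=S5) = 0.066/0.196 = 0.337.

0.337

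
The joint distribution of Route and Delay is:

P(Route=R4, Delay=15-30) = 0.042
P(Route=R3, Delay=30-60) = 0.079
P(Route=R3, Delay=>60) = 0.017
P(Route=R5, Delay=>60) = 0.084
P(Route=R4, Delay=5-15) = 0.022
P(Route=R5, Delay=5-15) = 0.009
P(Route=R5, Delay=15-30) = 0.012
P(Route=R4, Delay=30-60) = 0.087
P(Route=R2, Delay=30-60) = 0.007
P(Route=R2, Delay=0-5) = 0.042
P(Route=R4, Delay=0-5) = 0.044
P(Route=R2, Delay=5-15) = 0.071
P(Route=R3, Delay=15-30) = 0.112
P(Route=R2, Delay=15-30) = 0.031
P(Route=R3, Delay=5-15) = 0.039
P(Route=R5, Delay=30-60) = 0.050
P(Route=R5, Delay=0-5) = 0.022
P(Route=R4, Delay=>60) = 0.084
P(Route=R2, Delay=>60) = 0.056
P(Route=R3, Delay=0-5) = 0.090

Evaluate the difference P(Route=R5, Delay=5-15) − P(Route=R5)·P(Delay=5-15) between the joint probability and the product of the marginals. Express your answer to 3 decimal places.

-0.016

P(Route=R5) = 0.022 + 0.009 + 0.012 + 0.050 + 0.084 = 0.177.
P(Delay=5-15) = 0.071 + 0.039 + 0.022 + 0.009 = 0.141.
P(Route=R5, Delay=5-15) − P(Route=R5)P(Delay=5-15) = 0.009 − 0.177×0.141 = -0.016.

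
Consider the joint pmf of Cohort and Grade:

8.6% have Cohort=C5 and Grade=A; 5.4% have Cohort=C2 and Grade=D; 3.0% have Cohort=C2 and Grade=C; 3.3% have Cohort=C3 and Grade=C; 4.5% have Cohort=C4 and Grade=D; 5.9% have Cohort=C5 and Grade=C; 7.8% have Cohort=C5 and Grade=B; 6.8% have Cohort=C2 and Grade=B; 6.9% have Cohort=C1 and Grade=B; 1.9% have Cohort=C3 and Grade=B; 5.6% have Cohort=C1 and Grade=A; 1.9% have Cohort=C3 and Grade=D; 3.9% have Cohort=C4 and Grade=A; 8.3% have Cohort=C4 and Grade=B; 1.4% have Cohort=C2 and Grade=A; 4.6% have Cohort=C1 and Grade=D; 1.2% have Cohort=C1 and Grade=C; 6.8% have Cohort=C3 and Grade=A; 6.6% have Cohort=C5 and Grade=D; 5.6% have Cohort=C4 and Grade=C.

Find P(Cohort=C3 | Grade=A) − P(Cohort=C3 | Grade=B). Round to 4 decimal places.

P(Grade=A) = 0.056 + 0.014 + 0.068 + 0.039 + 0.086 = 0.263; P(Cohort=C3 | Grade=A) = 0.068/0.263 = 0.25856.
P(Grade=B) = 0.069 + 0.068 + 0.019 + 0.083 + 0.078 = 0.317; P(Cohort=C3 | Grade=B) = 0.019/0.317 = 0.05994.
Difference = 0.1986.

0.1986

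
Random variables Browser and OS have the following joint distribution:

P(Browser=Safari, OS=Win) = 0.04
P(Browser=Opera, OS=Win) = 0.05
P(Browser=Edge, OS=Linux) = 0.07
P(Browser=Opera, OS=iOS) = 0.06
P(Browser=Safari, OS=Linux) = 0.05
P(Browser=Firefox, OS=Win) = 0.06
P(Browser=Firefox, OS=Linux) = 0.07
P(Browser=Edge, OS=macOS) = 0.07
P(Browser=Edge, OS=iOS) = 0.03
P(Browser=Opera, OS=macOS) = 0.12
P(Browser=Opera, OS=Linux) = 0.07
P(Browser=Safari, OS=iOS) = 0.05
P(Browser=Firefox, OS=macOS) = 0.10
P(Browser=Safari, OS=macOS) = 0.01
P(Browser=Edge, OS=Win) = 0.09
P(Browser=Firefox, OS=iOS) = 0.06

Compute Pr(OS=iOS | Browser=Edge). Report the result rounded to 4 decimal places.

0.1154

P(Browser=Edge) = 0.09 + 0.07 + 0.07 + 0.03 = 0.26.
P(OS=iOS | Browser=Edge) = 0.03/0.26 = 0.1154.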